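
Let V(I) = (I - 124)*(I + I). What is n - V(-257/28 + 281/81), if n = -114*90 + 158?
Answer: -29790804793/2571912 ≈ -11583.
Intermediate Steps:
V(I) = 2*I*(-124 + I) (V(I) = (-124 + I)*(2*I) = 2*I*(-124 + I))
n = -10102 (n = -10260 + 158 = -10102)
n - V(-257/28 + 281/81) = -10102 - 2*(-257/28 + 281/81)*(-124 + (-257/28 + 281/81)) = -10102 - 2*(-12949)*(-124 - 12949/2268)/2268 = -10102 - 2*(-12949)*(-294181)/(2268*2268) = -10102 - 1*3809349769/2571912 = -10102 - 3809349769/2571912 = -29790804793/2571912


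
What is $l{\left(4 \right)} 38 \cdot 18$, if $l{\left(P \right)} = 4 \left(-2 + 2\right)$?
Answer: $0$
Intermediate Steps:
$l{\left(P \right)} = 0$ ($l{\left(P \right)} = 4 \cdot 0 = 0$)
$l{\left(4 \right)} 38 \cdot 18 = 0 \cdot 38 \cdot 18 = 0 \cdot 684 = 0$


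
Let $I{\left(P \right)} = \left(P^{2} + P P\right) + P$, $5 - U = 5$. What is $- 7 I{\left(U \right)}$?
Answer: $0$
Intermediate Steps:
$U = 0$ ($U = 5 - 5 = 0$)
$I{\left(P \right)} = P + 2 P^{2}$ ($I{\left(P \right)} = \left(P^{2} + P^{2}\right) + P = 2 P^{2} + P = P + 2 P^{2}$)
$- 7 I{\left(U \right)} = - 7 \cdot 0 \left(1 + 2 \cdot 0\right) = - 7 \cdot 0 \left(1 + 0\right) = - 7 \cdot 0 \cdot 1 = \left(-7\right) 0 = 0$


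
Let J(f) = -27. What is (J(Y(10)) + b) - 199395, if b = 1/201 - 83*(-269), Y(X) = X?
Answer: -35596094/201 ≈ -1.7710e+5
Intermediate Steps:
b = 4487728/201 (b = 1/201 + 22327 = 4487728/201 ≈ 22327.)
(J(Y(10)) + b) - 199395 = (-27 + 4487728/201) - 199395 = 4482301/201 - 199395 = -35596094/201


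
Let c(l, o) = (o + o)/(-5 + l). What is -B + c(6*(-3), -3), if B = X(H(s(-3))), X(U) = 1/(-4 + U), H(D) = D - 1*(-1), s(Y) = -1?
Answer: 47/92 ≈ 0.51087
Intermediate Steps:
H(D) = 1 + D (H(D) = D + 1 = 1 + D)
c(l, o) = 2*o/(-5 + l) (c(l, o) = (2*o)/(-5 + l) = 2*o/(-5 + l))
B = -1/4 (B = 1/(-4 + (1 - 1)) = 1/(-4 + 0) = 1/(-4) = -1/4 ≈ -0.25000)
-B + c(6*(-3), -3) = -1*(-1/4) + 2*(-3)/(-5 + 6*(-3)) = 1/4 + 2*(-3)/(-5 - 18) = 1/4 + 2*(-3)/(-23) = 1/4 + 2*(-3)*(-1/23) = 1/4 + 6/23 = 47/92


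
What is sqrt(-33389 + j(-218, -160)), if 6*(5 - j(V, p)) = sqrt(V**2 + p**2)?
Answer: sqrt(-300456 - 3*sqrt(18281))/3 ≈ 182.84*I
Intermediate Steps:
j(V, p) = 5 - sqrt(V**2 + p**2)/6
sqrt(-33389 + j(-218, -160)) = sqrt(-33389 + (5 - sqrt((-218)**2 + (-160)**2)/6)) = sqrt(-33389 + (5 - sqrt(47524 + 25600)/6)) = sqrt(-33389 + (5 - sqrt(18281)/3)) = sqrt(-33384 - sqrt(18281)/3)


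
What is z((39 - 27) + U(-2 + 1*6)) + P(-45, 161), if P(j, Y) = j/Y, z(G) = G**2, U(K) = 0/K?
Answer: 23139/161 ≈ 143.72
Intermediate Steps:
U(K) = 0
z((39 - 27) + U(-2 + 1*6)) + P(-45, 161) = ((39 - 27) + 0)**2 - 45/161 = (12 + 0)**2 - 45*1/161 = 12**2 - 45/161 = 144 - 45/161 = 23139/161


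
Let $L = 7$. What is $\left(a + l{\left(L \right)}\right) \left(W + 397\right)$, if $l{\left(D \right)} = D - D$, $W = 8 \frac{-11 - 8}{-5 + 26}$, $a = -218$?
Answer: $- \frac{1784330}{21} \approx -84968.0$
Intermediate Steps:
$W = - \frac{152}{21}$ ($W = 8 \left(- \frac{19}{21}\right) = - \frac{152}{21} \approx -7.2381$)
$l{\left(D \right)} = 0$
$\left(a + l{\left(L \right)}\right) \left(W + 397\right) = \left(-218 + 0\right) \left(- \frac{152}{21} + 397\right) = \left(-218\right) \frac{8185}{21} = - \frac{1784330}{21}$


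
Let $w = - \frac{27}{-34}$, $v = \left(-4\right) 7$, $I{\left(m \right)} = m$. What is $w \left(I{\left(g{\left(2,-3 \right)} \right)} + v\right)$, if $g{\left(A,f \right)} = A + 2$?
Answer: $- \frac{324}{17} \approx -19.059$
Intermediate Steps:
$g{\left(A,f \right)} = 2 + A$
$v = -28$
$w = \frac{27}{34}$ ($w = \left(-27\right) \left(- \frac{1}{34}\right) = \frac{27}{34} \approx 0.79412$)
$w \left(I{\left(g{\left(2,-3 \right)} \right)} + v\right) = \frac{27 \left(\left(2 + 2\right) - 28\right)}{34} = \frac{27 \left(4 - 28\right)}{34} = \frac{27}{34} \left(-24\right) = - \frac{324}{17}$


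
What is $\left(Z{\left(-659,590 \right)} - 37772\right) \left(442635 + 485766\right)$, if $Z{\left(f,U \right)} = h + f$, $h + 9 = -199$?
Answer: $-35872486239$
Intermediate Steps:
$h = -208$ ($h = -9 - 199 = -208$)
$Z{\left(f,U \right)} = -208 + f$
$\left(Z{\left(-659,590 \right)} - 37772\right) \left(442635 + 485766\right) = \left(\left(-208 - 659\right) - 37772\right) \left(442635 + 485766\right) = \left(-867 - 37772\right) 928401 = \left(-38639\right) 928401 = -35872486239$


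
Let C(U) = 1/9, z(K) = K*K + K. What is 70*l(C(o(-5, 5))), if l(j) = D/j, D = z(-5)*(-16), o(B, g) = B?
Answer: -201600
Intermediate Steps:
z(K) = K + K**2 (z(K) = K**2 + K = K + K**2)
D = -320 (D = -5*(1 - 5)*(-16) = -5*(-4)*(-16) = 20*(-16) = -320)
C(U) = 1/9
l(j) = -320/j
70*l(C(o(-5, 5))) = 70*(-320/1/9) = 70*(-320*9) = 70*(-2880) = -201600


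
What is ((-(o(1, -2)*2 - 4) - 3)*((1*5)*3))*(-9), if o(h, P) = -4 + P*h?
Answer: -1755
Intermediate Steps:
((-(o(1, -2)*2 - 4) - 3)*((1*5)*3))*(-9) = ((-((-4 - 2*1)*2 - 4) - 3)*((1*5)*3))*(-9) = ((-((-4 - 2)*2 - 4) - 3)*(5*3))*(-9) = ((-(-6*2 - 4) - 3)*15)*(-9) = ((-(-12 - 4) - 3)*15)*(-9) = ((-1*(-16) - 3)*15)*(-9) = ((16 - 3)*15)*(-9) = (13*15)*(-9) = 195*(-9) = -1755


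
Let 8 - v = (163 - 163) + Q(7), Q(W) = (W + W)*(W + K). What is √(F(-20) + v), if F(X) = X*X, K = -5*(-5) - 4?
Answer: 4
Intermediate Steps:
K = 21 (K = 25 - 4 = 21)
Q(W) = 2*W*(21 + W) (Q(W) = (W + W)*(W + 21) = (2*W)*(21 + W) = 2*W*(21 + W))
v = -384 (v = 8 - ((163 - 163) + 2*7*(21 + 7)) = 8 - (0 + 2*7*28) = 8 - (0 + 392) = 8 - 1*392 = 8 - 392 = -384)
F(X) = X²
√(F(-20) + v) = √((-20)² - 384) = √(400 - 384) = √16 = 4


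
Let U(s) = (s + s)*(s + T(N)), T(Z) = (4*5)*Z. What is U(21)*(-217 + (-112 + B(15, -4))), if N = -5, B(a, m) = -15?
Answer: 1141392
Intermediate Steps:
T(Z) = 20*Z
U(s) = 2*s*(-100 + s) (U(s) = (s + s)*(s + 20*(-5)) = (2*s)*(s - 100) = (2*s)*(-100 + s) = 2*s*(-100 + s))
U(21)*(-217 + (-112 + B(15, -4))) = (2*21*(-100 + 21))*(-217 + (-112 - 15)) = (2*21*(-79))*(-217 - 127) = -3318*(-344) = 1141392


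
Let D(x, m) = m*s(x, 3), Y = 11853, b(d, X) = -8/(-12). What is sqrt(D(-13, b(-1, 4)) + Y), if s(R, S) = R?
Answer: sqrt(106599)/3 ≈ 108.83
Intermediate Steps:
b(d, X) = 2/3 (b(d, X) = -8*(-1/12) = 2/3)
D(x, m) = m*x
sqrt(D(-13, b(-1, 4)) + Y) = sqrt((2/3)*(-13) + 11853) = sqrt(-26/3 + 11853) = sqrt(35533/3) = sqrt(106599)/3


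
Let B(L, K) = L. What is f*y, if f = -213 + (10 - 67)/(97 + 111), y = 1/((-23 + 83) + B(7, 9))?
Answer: -44361/13936 ≈ -3.1832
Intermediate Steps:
y = 1/67 (y = 1/((-23 + 83) + 7) = 1/(60 + 7) = 1/67 ≈ 0.014925)
f = -44361/208 (f = -213 - 57/208 = -44361/208 ≈ -213.27)
f*y = -44361/208*1/67 = -44361/13936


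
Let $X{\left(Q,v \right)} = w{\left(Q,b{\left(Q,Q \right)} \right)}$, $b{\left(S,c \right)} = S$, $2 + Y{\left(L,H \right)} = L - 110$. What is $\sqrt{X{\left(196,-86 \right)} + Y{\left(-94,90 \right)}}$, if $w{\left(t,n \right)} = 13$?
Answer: $i \sqrt{193} \approx 13.892 i$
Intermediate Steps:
$Y{\left(L,H \right)} = -112 + L$ ($Y{\left(L,H \right)} = -2 + \left(L - 110\right) = -2 + \left(-110 + L\right) = -112 + L$)
$X{\left(Q,v \right)} = 13$
$\sqrt{X{\left(196,-86 \right)} + Y{\left(-94,90 \right)}} = \sqrt{13 - 206} = \sqrt{-193} = i \sqrt{193}$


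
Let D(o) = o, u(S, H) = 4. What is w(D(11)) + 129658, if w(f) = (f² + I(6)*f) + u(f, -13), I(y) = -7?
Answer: 129706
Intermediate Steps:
w(f) = 4 + f² - 7*f (w(f) = (f² - 7*f) + 4 = 4 + f² - 7*f)
w(D(11)) + 129658 = (4 + 11² - 7*11) + 129658 = (4 + 121 - 77) + 129658 = 48 + 129658 = 129706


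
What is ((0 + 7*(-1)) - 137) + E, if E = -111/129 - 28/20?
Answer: -31446/215 ≈ -146.26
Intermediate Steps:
E = -486/215 (E = -111*1/129 - 28*1/20 = -37/43 - 7/5 = -486/215 ≈ -2.2605)
((0 + 7*(-1)) - 137) + E = ((0 + 7*(-1)) - 137) - 486/215 = ((0 - 7) - 137) - 486/215 = (-7 - 137) - 486/215 = -144 - 486/215 = -31446/215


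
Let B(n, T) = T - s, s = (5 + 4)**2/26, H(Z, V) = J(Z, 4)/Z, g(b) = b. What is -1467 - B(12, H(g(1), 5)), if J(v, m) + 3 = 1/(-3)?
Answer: -113923/78 ≈ -1460.6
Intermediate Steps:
J(v, m) = -10/3 (J(v, m) = -3 + 1/(-3) = -3 - 1/3 = -10/3)
H(Z, V) = -10/(3*Z)
s = 81/26 (s = 9**2*(1/26) = 81*(1/26) = 81/26 ≈ 3.1154)
B(n, T) = -81/26 + T (B(n, T) = T - 1*81/26 = T - 81/26 = -81/26 + T)
-1467 - B(12, H(g(1), 5)) = -1467 - (-81/26 - 10/3/1) = -1467 - (-81/26 - 10/3*1) = -1467 - (-81/26 - 10/3) = -1467 - 1*(-503/78) = -1467 + 503/78 = -113923/78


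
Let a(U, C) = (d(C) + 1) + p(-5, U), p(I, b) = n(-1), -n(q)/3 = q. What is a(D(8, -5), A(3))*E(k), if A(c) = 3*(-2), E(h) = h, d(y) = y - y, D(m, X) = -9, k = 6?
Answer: 24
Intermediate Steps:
n(q) = -3*q
d(y) = 0
p(I, b) = 3 (p(I, b) = -3*(-1) = 3)
A(c) = -6
a(U, C) = 4 (a(U, C) = (0 + 1) + 3 = 1 + 3 = 4)
a(D(8, -5), A(3))*E(k) = 4*6 = 24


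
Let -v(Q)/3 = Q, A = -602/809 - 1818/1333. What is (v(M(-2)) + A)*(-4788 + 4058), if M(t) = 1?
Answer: 4021145870/1078397 ≈ 3728.8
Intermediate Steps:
A = -2273228/1078397 (A = -602*1/809 - 1818*1/1333 = -602/809 - 1818/1333 = -2273228/1078397 ≈ -2.1080)
v(Q) = -3*Q
(v(M(-2)) + A)*(-4788 + 4058) = (-3*1 - 2273228/1078397)*(-4788 + 4058) = (-3 - 2273228/1078397)*(-730) = -5508419/1078397*(-730) = 4021145870/1078397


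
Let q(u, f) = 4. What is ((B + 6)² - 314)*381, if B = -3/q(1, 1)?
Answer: -1746123/16 ≈ -1.0913e+5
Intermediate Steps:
B = -¾ (B = -3/4 = -3*¼ = -¾ ≈ -0.75000)
((B + 6)² - 314)*381 = ((-¾ + 6)² - 314)*381 = ((21/4)² - 314)*381 = (441/16 - 314)*381 = -4583/16*381 = -1746123/16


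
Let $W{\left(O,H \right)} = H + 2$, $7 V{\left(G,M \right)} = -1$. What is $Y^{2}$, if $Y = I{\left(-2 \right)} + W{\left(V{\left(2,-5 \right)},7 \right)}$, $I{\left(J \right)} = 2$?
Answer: $121$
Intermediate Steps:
$V{\left(G,M \right)} = - \frac{1}{7}$ ($V{\left(G,M \right)} = \frac{1}{7} \left(-1\right) = - \frac{1}{7}$)
$W{\left(O,H \right)} = 2 + H$
$Y = 11$ ($Y = 2 + \left(2 + 7\right) = 2 + 9 = 11$)
$Y^{2} = 11^{2} = 121$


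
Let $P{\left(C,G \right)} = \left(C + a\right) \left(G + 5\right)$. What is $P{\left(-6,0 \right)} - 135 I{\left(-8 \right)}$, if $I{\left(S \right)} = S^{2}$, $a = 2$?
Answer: $-8660$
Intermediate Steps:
$P{\left(C,G \right)} = \left(2 + C\right) \left(5 + G\right)$ ($P{\left(C,G \right)} = \left(C + 2\right) \left(G + 5\right) = \left(2 + C\right) \left(5 + G\right)$)
$P{\left(-6,0 \right)} - 135 I{\left(-8 \right)} = \left(10 + 2 \cdot 0 + 5 \left(-6\right) - 0\right) - 135 \left(-8\right)^{2} = \left(10 + 0 - 30 + 0\right) - 8640 = -20 - 8640 = -8660$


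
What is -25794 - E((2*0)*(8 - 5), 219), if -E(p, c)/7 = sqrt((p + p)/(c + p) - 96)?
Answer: -25794 + 28*I*sqrt(6) ≈ -25794.0 + 68.586*I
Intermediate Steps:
E(p, c) = -7*sqrt(-96 + 2*p/(c + p)) (E(p, c) = -7*sqrt((p + p)/(c + p) - 96) = -7*sqrt((2*p)/(c + p) - 96) = -7*sqrt(2*p/(c + p) - 96) = -7*sqrt(-96 + 2*p/(c + p)))
-25794 - E((2*0)*(8 - 5), 219) = -25794 - (-7)*sqrt(2)*sqrt(-(47*((2*0)*(8 - 5)) + 48*219)/(219 + (2*0)*(8 - 5))) = -25794 - (-7)*sqrt(2)*sqrt(-(47*(0*3) + 10512)/(219 + 0*3)) = -25794 - (-7)*sqrt(2)*sqrt(-(47*0 + 10512)/(219 + 0)) = -25794 - (-7)*sqrt(2)*sqrt(-1*(0 + 10512)/219) = -25794 - (-7)*sqrt(2)*sqrt(-1*1/219*10512) = -25794 - (-7)*sqrt(2)*sqrt(-48) = -25794 - (-7)*sqrt(2)*4*I*sqrt(3) = -25794 - (-28)*I*sqrt(6) = -25794 + 28*I*sqrt(6)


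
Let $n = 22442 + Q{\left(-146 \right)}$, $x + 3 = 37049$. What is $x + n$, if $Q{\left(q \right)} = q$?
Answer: $59342$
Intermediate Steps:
$x = 37046$ ($x = -3 + 37049 = 37046$)
$n = 22296$ ($n = 22442 - 146 = 22296$)
$x + n = 37046 + 22296 = 59342$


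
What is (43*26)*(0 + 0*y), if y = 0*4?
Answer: 0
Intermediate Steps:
y = 0
(43*26)*(0 + 0*y) = (43*26)*(0 + 0*0) = 1118*(0 + 0) = 1118*0 = 0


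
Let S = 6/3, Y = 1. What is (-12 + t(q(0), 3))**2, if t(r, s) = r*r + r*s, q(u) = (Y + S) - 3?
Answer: 144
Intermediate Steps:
S = 2 (S = 6*(1/3) = 2)
q(u) = 0 (q(u) = (1 + 2) - 3 = 3 - 3 = 0)
t(r, s) = r**2 + r*s
(-12 + t(q(0), 3))**2 = (-12 + 0*(0 + 3))**2 = (-12 + 0*3)**2 = (-12 + 0)**2 = (-12)**2 = 144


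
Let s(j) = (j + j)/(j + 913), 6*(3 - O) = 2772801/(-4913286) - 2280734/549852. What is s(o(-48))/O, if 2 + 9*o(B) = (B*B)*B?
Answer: 308655530272026/540784037142409 ≈ 0.57076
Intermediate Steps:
O = 1278311896114/337697516709 (O = 3 - (2772801/(-4913286) - 2280734/549852)/6 = 3 - (2772801*(-1/4913286) - 2280734*1/549852)/6 = 3 - (-924267/1637762 - 1140367/274926)/6 = 3 - ⅙*(-530438691974/112565838903) = 3 + 265219345987/337697516709 = 1278311896114/337697516709 ≈ 3.7854)
o(B) = -2/9 + B³/9 (o(B) = -2/9 + ((B*B)*B)/9 = -2/9 + (B²*B)/9 = -2/9 + B³/9)
s(j) = 2*j/(913 + j) (s(j) = (2*j)/(913 + j) = 2*j/(913 + j))
s(o(-48))/O = (2*(-2/9 + (⅑)*(-48)³)/(913 + (-2/9 + (⅑)*(-48)³)))/(1278311896114/337697516709) = (2*(-2/9 + (⅑)*(-110592))/(913 + (-2/9 + (⅑)*(-110592))))*(337697516709/1278311896114) = (2*(-2/9 - 12288)/(913 + (-2/9 - 12288)))*(337697516709/1278311896114) = (2*(-110594/9)/(913 - 110594/9))*(337697516709/1278311896114) = (2*(-110594/9)/(-102377/9))*(337697516709/1278311896114) = (2*(-110594/9)*(-9/102377))*(337697516709/1278311896114) = (20108/9307)*(337697516709/1278311896114) = 308655530272026/540784037142409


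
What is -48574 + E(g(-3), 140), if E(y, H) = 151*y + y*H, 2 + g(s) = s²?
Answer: -46537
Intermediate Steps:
g(s) = -2 + s²
E(y, H) = 151*y + H*y
-48574 + E(g(-3), 140) = -48574 + (-2 + (-3)²)*(151 + 140) = -48574 + (-2 + 9)*291 = -48574 + 7*291 = -48574 + 2037 = -46537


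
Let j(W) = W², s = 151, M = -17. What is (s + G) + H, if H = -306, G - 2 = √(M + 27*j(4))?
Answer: -153 + √415 ≈ -132.63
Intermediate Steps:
G = 2 + √415 (G = 2 + √(-17 + 27*4²) = 2 + √(-17 + 27*16) = 2 + √(-17 + 432) = 2 + √415 ≈ 22.372)
(s + G) + H = (151 + (2 + √415)) - 306 = (153 + √415) - 306 = -153 + √415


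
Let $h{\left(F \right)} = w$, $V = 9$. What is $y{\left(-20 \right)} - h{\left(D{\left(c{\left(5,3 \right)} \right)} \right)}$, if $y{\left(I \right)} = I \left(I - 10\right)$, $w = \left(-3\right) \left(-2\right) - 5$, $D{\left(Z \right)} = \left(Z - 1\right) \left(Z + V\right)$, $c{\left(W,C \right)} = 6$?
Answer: $599$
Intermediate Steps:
$D{\left(Z \right)} = \left(-1 + Z\right) \left(9 + Z\right)$ ($D{\left(Z \right)} = \left(Z - 1\right) \left(Z + 9\right) = \left(-1 + Z\right) \left(9 + Z\right)$)
$w = 1$ ($w = 6 - 5 = 1$)
$y{\left(I \right)} = I \left(-10 + I\right)$
$h{\left(F \right)} = 1$
$y{\left(-20 \right)} - h{\left(D{\left(c{\left(5,3 \right)} \right)} \right)} = - 20 \left(-10 - 20\right) - 1 = \left(-20\right) \left(-30\right) - 1 = 600 - 1 = 599$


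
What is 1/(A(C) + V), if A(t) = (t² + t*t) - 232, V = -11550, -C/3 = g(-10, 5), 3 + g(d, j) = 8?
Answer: -1/11332 ≈ -8.8246e-5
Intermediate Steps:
g(d, j) = 5 (g(d, j) = -3 + 8 = 5)
C = -15 (C = -3*5 = -15)
A(t) = -232 + 2*t² (A(t) = (t² + t²) - 232 = 2*t² - 232 = -232 + 2*t²)
1/(A(C) + V) = 1/((-232 + 2*(-15)²) - 11550) = 1/((-232 + 2*225) - 11550) = 1/((-232 + 450) - 11550) = 1/(218 - 11550) = 1/(-11332) = -1/11332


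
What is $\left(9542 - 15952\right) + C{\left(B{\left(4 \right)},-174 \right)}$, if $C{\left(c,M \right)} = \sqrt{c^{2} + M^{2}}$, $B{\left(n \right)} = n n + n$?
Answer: $-6410 + 2 \sqrt{7669} \approx -6234.9$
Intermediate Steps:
$B{\left(n \right)} = n + n^{2}$ ($B{\left(n \right)} = n^{2} + n = n + n^{2}$)
$C{\left(c,M \right)} = \sqrt{M^{2} + c^{2}}$
$\left(9542 - 15952\right) + C{\left(B{\left(4 \right)},-174 \right)} = \left(9542 - 15952\right) + \sqrt{\left(-174\right)^{2} + \left(4 \left(1 + 4\right)\right)^{2}} = -6410 + \sqrt{30276 + \left(4 \cdot 5\right)^{2}} = -6410 + \sqrt{30276 + 20^{2}} = -6410 + \sqrt{30276 + 400} = -6410 + \sqrt{30676} = -6410 + 2 \sqrt{7669}$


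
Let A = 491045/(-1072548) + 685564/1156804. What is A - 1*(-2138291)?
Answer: 60296302066495481/28198359468 ≈ 2.1383e+6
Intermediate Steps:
A = 3801306293/28198359468 (A = 491045*(-1/1072548) + 685564*(1/1156804) = -491045/1072548 + 15581/26291 = 3801306293/28198359468 ≈ 0.13481)
A - 1*(-2138291) = 3801306293/28198359468 - 1*(-2138291) = 3801306293/28198359468 + 2138291 = 60296302066495481/28198359468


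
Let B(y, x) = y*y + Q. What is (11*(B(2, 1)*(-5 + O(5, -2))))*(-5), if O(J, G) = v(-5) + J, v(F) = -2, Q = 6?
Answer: 1100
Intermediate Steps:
B(y, x) = 6 + y² (B(y, x) = y*y + 6 = y² + 6 = 6 + y²)
O(J, G) = -2 + J
(11*(B(2, 1)*(-5 + O(5, -2))))*(-5) = (11*((6 + 2²)*(-5 + (-2 + 5))))*(-5) = (11*((6 + 4)*(-5 + 3)))*(-5) = (11*(10*(-2)))*(-5) = (11*(-20))*(-5) = -220*(-5) = 1100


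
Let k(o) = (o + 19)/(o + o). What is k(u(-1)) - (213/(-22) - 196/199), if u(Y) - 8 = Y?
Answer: 383807/30646 ≈ 12.524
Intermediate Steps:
u(Y) = 8 + Y
k(o) = (19 + o)/(2*o) (k(o) = (19 + o)/((2*o)) = (19 + o)*(1/(2*o)) = (19 + o)/(2*o))
k(u(-1)) - (213/(-22) - 196/199) = (19 + (8 - 1))/(2*(8 - 1)) - (213/(-22) - 196/199) = (½)*(19 + 7)/7 - (213*(-1/22) - 196*1/199) = (½)*(⅐)*26 - (-213/22 - 196/199) = 13/7 - 1*(-46699/4378) = 13/7 + 46699/4378 = 383807/30646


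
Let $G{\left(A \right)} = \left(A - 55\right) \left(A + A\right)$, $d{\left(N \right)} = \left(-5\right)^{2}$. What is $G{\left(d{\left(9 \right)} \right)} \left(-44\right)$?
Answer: $66000$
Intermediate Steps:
$d{\left(N \right)} = 25$
$G{\left(A \right)} = 2 A \left(-55 + A\right)$ ($G{\left(A \right)} = \left(-55 + A\right) 2 A = 2 A \left(-55 + A\right)$)
$G{\left(d{\left(9 \right)} \right)} \left(-44\right) = 2 \cdot 25 \left(-55 + 25\right) \left(-44\right) = 2 \cdot 25 \left(-30\right) \left(-44\right) = \left(-1500\right) \left(-44\right) = 66000$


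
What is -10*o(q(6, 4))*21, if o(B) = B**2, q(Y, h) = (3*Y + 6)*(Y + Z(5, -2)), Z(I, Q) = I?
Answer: -14636160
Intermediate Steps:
q(Y, h) = (5 + Y)*(6 + 3*Y) (q(Y, h) = (3*Y + 6)*(Y + 5) = (6 + 3*Y)*(5 + Y) = (5 + Y)*(6 + 3*Y))
-10*o(q(6, 4))*21 = -10*(30 + 3*6**2 + 21*6)**2*21 = -10*(30 + 3*36 + 126)**2*21 = -10*(30 + 108 + 126)**2*21 = -10*264**2*21 = -10*69696*21 = -696960*21 = -14636160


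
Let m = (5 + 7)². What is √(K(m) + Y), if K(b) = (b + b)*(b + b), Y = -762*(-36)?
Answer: 6*√3066 ≈ 332.23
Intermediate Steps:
m = 144 (m = 12² = 144)
Y = 27432
K(b) = 4*b² (K(b) = (2*b)*(2*b) = 4*b²)
√(K(m) + Y) = √(4*144² + 27432) = √(4*20736 + 27432) = √(82944 + 27432) = √110376 = 6*√3066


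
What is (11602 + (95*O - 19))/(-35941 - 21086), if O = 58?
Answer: -17093/57027 ≈ -0.29974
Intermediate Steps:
(11602 + (95*O - 19))/(-35941 - 21086) = (11602 + (95*58 - 19))/(-35941 - 21086) = (11602 + (5510 - 19))/(-57027) = (11602 + 5491)*(-1/57027) = 17093*(-1/57027) = -17093/57027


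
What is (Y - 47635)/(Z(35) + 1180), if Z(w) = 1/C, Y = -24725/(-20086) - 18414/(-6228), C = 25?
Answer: -2068890776450/51256187939 ≈ -40.364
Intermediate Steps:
Y = 7275707/1737439 (Y = -24725*(-1/20086) - 18414*(-1/6228) = 24725/20086 + 1023/346 = 7275707/1737439 ≈ 4.1876)
Z(w) = 1/25
(Y - 47635)/(Z(35) + 1180) = (7275707/1737439 - 47635)/(1/25 + 1180) = -82755631058/(1737439*29501/25) = -82755631058/1737439*25/29501 = -2068890776450/51256187939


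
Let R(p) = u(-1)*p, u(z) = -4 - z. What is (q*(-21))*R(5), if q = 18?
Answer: 5670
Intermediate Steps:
R(p) = -3*p (R(p) = (-4 - 1*(-1))*p = (-4 + 1)*p = -3*p)
(q*(-21))*R(5) = (18*(-21))*(-3*5) = -378*(-15) = 5670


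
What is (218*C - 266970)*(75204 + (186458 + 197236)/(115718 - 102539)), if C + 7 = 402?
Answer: -59774061800200/4393 ≈ -1.3607e+10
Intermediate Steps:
C = 395 (C = -7 + 402 = 395)
(218*C - 266970)*(75204 + (186458 + 197236)/(115718 - 102539)) = (218*395 - 266970)*(75204 + (186458 + 197236)/(115718 - 102539)) = (86110 - 266970)*(75204 + 383694/13179) = -180860*(75204 + 383694*(1/13179)) = -180860*(75204 + 127898/4393) = -180860*330499070/4393 = -59774061800200/4393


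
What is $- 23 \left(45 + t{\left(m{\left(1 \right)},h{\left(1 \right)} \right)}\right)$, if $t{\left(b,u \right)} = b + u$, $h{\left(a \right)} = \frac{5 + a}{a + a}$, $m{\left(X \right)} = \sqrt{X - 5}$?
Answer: $-1104 - 46 i \approx -1104.0 - 46.0 i$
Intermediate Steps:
$m{\left(X \right)} = \sqrt{-5 + X}$
$h{\left(a \right)} = \frac{5 + a}{2 a}$
$- 23 \left(45 + t{\left(m{\left(1 \right)},h{\left(1 \right)} \right)}\right) = - 23 \left(45 + \left(\sqrt{-5 + 1} + \frac{5 + 1}{2 \cdot 1}\right)\right) = - 23 \left(45 + \left(\sqrt{-4} + \frac{1}{2} \cdot 1 \cdot 6\right)\right) = - 23 \left(45 + \left(2 i + 3\right)\right) = - 23 \left(45 + \left(3 + 2 i\right)\right) = - 23 \left(48 + 2 i\right) = -1104 - 46 i$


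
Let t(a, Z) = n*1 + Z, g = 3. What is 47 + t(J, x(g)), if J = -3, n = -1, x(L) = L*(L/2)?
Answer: 101/2 ≈ 50.500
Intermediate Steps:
x(L) = L²/2 (x(L) = L*(L*(½)) = L*(L/2) = L²/2)
t(a, Z) = -1 + Z (t(a, Z) = -1*1 + Z = -1 + Z)
47 + t(J, x(g)) = 47 + (-1 + (½)*3²) = 47 + (-1 + (½)*9) = 47 + (-1 + 9/2) = 47 + 7/2 = 101/2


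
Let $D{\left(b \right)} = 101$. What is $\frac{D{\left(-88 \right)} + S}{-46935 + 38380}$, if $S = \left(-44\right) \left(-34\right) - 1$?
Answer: $- \frac{1596}{8555} \approx -0.18656$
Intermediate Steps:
$S = 1495$ ($S = 1496 - 1 = 1495$)
$\frac{D{\left(-88 \right)} + S}{-46935 + 38380} = \frac{101 + 1495}{-46935 + 38380} = \frac{1596}{-8555} = 1596 \left(- \frac{1}{8555}\right) = - \frac{1596}{8555}$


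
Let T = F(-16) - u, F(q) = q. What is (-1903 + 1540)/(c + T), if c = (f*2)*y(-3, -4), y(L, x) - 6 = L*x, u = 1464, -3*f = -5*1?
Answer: 363/1420 ≈ 0.25563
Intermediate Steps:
f = 5/3 (f = -(-5)/3 = -⅓*(-5) = 5/3 ≈ 1.6667)
T = -1480 (T = -16 - 1*1464 = -16 - 1464 = -1480)
y(L, x) = 6 + L*x
c = 60 (c = ((5/3)*2)*(6 - 3*(-4)) = 10*(6 + 12)/3 = (10/3)*18 = 60)
(-1903 + 1540)/(c + T) = (-1903 + 1540)/(60 - 1480) = -363/(-1420) = -363*(-1/1420) = 363/1420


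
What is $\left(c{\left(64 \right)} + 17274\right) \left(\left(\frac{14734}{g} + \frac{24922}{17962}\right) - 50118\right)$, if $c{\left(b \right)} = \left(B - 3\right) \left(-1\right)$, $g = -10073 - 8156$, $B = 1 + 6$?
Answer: $- \frac{141699589309467090}{163714649} \approx -8.6553 \cdot 10^{8}$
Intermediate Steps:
$B = 7$
$g = -18229$ ($g = -10073 - 8156 = -18229$)
$c{\left(b \right)} = -4$ ($c{\left(b \right)} = \left(7 - 3\right) \left(-1\right) = 4 \left(-1\right) = -4$)
$\left(c{\left(64 \right)} + 17274\right) \left(\left(\frac{14734}{g} + \frac{24922}{17962}\right) - 50118\right) = \left(-4 + 17274\right) \left(\left(\frac{14734}{-18229} + \frac{24922}{17962}\right) - 50118\right) = 17270 \left(\left(14734 \left(- \frac{1}{18229}\right) + 24922 \cdot \frac{1}{17962}\right) - 50118\right) = 17270 \left(\left(- \frac{14734}{18229} + \frac{12461}{8981}\right) - 50118\right) = 17270 \left(\frac{94825515}{163714649} - 50118\right) = 17270 \left(- \frac{8204955953067}{163714649}\right) = - \frac{141699589309467090}{163714649}$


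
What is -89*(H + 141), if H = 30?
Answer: -15219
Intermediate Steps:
-89*(H + 141) = -89*(30 + 141) = -89*171 = -15219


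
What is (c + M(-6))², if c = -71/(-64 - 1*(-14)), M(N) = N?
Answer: 52441/2500 ≈ 20.976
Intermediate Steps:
c = 71/50 (c = -71/(-64 + 14) = -71/(-50) = -71*(-1/50) = 71/50 ≈ 1.4200)
(c + M(-6))² = (71/50 - 6)² = (-229/50)² = 52441/2500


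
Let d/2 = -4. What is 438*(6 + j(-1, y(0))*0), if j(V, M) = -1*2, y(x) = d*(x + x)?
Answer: 2628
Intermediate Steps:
d = -8 (d = 2*(-4) = -8)
y(x) = -16*x (y(x) = -8*(x + x) = -16*x)
j(V, M) = -2
438*(6 + j(-1, y(0))*0) = 438*(6 - 2*0) = 438*(6 + 0) = 438*6 = 2628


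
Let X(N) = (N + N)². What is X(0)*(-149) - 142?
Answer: -142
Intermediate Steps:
X(N) = 4*N² (X(N) = (2*N)² = 4*N²)
X(0)*(-149) - 142 = (4*0²)*(-149) - 142 = (4*0)*(-149) - 142 = 0*(-149) - 142 = 0 - 142 = -142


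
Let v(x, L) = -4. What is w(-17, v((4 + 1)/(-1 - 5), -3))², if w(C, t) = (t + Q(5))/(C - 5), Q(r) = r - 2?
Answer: 1/484 ≈ 0.0020661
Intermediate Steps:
Q(r) = -2 + r
w(C, t) = (3 + t)/(-5 + C) (w(C, t) = (t + (-2 + 5))/(C - 5) = (t + 3)/(-5 + C) = (3 + t)/(-5 + C))
w(-17, v((4 + 1)/(-1 - 5), -3))² = ((3 - 4)/(-5 - 17))² = (-1/(-22))² = (-1/22*(-1))² = (1/22)² = 1/484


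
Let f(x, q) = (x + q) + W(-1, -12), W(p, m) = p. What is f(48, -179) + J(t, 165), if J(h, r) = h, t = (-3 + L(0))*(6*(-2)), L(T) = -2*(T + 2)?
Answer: -48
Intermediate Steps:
L(T) = -4 - 2*T (L(T) = -2*(2 + T) = -4 - 2*T)
f(x, q) = -1 + q + x (f(x, q) = (x + q) - 1 = (q + x) - 1 = -1 + q + x)
t = 84 (t = (-3 + (-4 - 2*0))*(6*(-2)) = (-3 + (-4 + 0))*(-12) = (-3 - 4)*(-12) = -7*(-12) = 84)
f(48, -179) + J(t, 165) = (-1 - 179 + 48) + 84 = -132 + 84 = -48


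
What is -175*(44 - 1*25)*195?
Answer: -648375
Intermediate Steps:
-175*(44 - 1*25)*195 = -175*(44 - 25)*195 = -175*19*195 = -3325*195 = -648375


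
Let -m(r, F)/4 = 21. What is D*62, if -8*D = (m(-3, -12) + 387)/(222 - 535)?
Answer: 9393/1252 ≈ 7.5024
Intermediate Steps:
m(r, F) = -84 (m(r, F) = -4*21 = -84)
D = 303/2504 (D = -(-84 + 387)/(8*(222 - 535)) = -303/(8*(-313)) = -303*(-1)/(8*313) = -⅛*(-303/313) = 303/2504 ≈ 0.12101)
D*62 = (303/2504)*62 = 9393/1252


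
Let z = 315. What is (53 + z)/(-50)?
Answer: -184/25 ≈ -7.3600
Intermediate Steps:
(53 + z)/(-50) = (53 + 315)/(-50) = -1/50*368 = -184/25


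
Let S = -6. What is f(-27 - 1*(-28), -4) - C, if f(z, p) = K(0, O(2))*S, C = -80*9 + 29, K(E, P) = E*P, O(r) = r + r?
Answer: 691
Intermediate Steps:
O(r) = 2*r
C = -691 (C = -16*45 + 29 = -720 + 29 = -691)
f(z, p) = 0 (f(z, p) = (0*(2*2))*(-6) = (0*4)*(-6) = 0*(-6) = 0)
f(-27 - 1*(-28), -4) - C = 0 - 1*(-691) = 0 + 691 = 691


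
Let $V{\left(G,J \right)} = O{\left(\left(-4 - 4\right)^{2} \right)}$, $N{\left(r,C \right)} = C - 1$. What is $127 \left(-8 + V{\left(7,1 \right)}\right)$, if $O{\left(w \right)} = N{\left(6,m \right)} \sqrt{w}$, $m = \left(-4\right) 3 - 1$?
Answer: $-15240$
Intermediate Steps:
$m = -13$ ($m = -12 - 1 = -13$)
$N{\left(r,C \right)} = -1 + C$
$O{\left(w \right)} = - 14 \sqrt{w}$ ($O{\left(w \right)} = \left(-1 - 13\right) \sqrt{w} = - 14 \sqrt{w}$)
$V{\left(G,J \right)} = -112$ ($V{\left(G,J \right)} = - 14 \sqrt{\left(-4 - 4\right)^{2}} = - 14 \sqrt{\left(-8\right)^{2}} = - 14 \sqrt{64} = \left(-14\right) 8 = -112$)
$127 \left(-8 + V{\left(7,1 \right)}\right) = 127 \left(-8 - 112\right) = 127 \left(-120\right) = -15240$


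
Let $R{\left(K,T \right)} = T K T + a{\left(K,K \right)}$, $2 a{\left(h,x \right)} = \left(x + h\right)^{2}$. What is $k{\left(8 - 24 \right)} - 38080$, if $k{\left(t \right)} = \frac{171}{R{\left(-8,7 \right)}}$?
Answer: $- \frac{3351097}{88} \approx -38081.0$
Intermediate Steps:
$a{\left(h,x \right)} = \frac{\left(h + x\right)^{2}}{2}$ ($a{\left(h,x \right)} = \frac{\left(x + h\right)^{2}}{2} = \frac{\left(h + x\right)^{2}}{2}$)
$R{\left(K,T \right)} = 2 K^{2} + K T^{2}$ ($R{\left(K,T \right)} = T K T + \frac{\left(K + K\right)^{2}}{2} = K T T + \frac{\left(2 K\right)^{2}}{2} = K T^{2} + \frac{4 K^{2}}{2} = K T^{2} + 2 K^{2} = 2 K^{2} + K T^{2}$)
$k{\left(t \right)} = - \frac{57}{88}$ ($k{\left(t \right)} = \frac{171}{\left(-8\right) \left(7^{2} + 2 \left(-8\right)\right)} = \frac{171}{\left(-8\right) \left(49 - 16\right)} = \frac{171}{\left(-8\right) 33} = \frac{171}{-264} = 171 \left(- \frac{1}{264}\right) = - \frac{57}{88}$)
$k{\left(8 - 24 \right)} - 38080 = - \frac{57}{88} - 38080 = - \frac{3351097}{88}$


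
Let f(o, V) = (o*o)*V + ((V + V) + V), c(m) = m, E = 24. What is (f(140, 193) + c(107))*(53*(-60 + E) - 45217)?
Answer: -178296777750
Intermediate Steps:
f(o, V) = 3*V + V*o² (f(o, V) = o²*V + (2*V + V) = V*o² + 3*V = 3*V + V*o²)
(f(140, 193) + c(107))*(53*(-60 + E) - 45217) = (193*(3 + 140²) + 107)*(53*(-60 + 24) - 45217) = (193*(3 + 19600) + 107)*(53*(-36) - 45217) = (193*19603 + 107)*(-1908 - 45217) = (3783379 + 107)*(-47125) = 3783486*(-47125) = -178296777750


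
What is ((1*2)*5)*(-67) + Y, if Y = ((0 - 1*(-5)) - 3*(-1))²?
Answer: -606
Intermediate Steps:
Y = 64 (Y = ((0 + 5) + 3)² = (5 + 3)² = 8² = 64)
((1*2)*5)*(-67) + Y = ((1*2)*5)*(-67) + 64 = (2*5)*(-67) + 64 = 10*(-67) + 64 = -670 + 64 = -606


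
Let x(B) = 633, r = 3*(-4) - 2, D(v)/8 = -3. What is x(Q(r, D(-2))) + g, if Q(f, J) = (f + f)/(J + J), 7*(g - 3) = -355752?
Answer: -351300/7 ≈ -50186.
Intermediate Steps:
D(v) = -24 (D(v) = 8*(-3) = -24)
r = -14 (r = -12 - 2 = -14)
g = -355731/7 (g = 3 + (⅐)*(-355752) = 3 - 355752/7 = -355731/7 ≈ -50819.)
Q(f, J) = f/J (Q(f, J) = (2*f)/((2*J)) = (2*f)*(1/(2*J)) = f/J)
x(Q(r, D(-2))) + g = 633 - 355731/7 = -351300/7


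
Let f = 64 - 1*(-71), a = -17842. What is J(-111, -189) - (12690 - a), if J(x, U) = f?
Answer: -30397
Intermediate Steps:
f = 135 (f = 64 + 71 = 135)
J(x, U) = 135
J(-111, -189) - (12690 - a) = 135 - (12690 - 1*(-17842)) = 135 - (12690 + 17842) = 135 - 1*30532 = 135 - 30532 = -30397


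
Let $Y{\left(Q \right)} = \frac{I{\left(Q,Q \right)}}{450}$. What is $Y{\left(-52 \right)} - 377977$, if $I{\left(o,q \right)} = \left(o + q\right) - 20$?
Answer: $- \frac{85044887}{225} \approx -3.7798 \cdot 10^{5}$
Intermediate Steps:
$I{\left(o,q \right)} = -20 + o + q$
$Y{\left(Q \right)} = - \frac{2}{45} + \frac{Q}{225}$ ($Y{\left(Q \right)} = \frac{-20 + Q + Q}{450} = \left(-20 + 2 Q\right) \frac{1}{450} = - \frac{2}{45} + \frac{Q}{225}$)
$Y{\left(-52 \right)} - 377977 = \left(- \frac{2}{45} + \frac{1}{225} \left(-52\right)\right) - 377977 = \left(- \frac{2}{45} - \frac{52}{225}\right) - 377977 = - \frac{62}{225} - 377977 = - \frac{85044887}{225}$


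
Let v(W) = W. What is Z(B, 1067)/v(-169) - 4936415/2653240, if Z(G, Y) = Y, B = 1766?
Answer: -733052243/89679512 ≈ -8.1741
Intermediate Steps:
Z(B, 1067)/v(-169) - 4936415/2653240 = 1067/(-169) - 4936415/2653240 = 1067*(-1/169) - 4936415*1/2653240 = -1067/169 - 987283/530648 = -733052243/89679512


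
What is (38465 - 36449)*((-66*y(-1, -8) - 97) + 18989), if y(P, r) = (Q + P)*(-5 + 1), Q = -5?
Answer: 34892928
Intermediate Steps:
y(P, r) = 20 - 4*P (y(P, r) = (-5 + P)*(-5 + 1) = (-5 + P)*(-4) = 20 - 4*P)
(38465 - 36449)*((-66*y(-1, -8) - 97) + 18989) = (38465 - 36449)*((-66*(20 - 4*(-1)) - 97) + 18989) = 2016*((-66*(20 + 4) - 97) + 18989) = 2016*((-66*24 - 97) + 18989) = 2016*((-1584 - 97) + 18989) = 2016*(-1681 + 18989) = 2016*17308 = 34892928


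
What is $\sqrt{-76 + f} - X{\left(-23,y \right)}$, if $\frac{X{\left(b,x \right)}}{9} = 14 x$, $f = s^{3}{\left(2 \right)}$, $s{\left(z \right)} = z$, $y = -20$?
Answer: $2520 + 2 i \sqrt{17} \approx 2520.0 + 8.2462 i$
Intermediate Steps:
$f = 8$ ($f = 2^{3} = 8$)
$X{\left(b,x \right)} = 126 x$ ($X{\left(b,x \right)} = 9 \cdot 14 x = 126 x$)
$\sqrt{-76 + f} - X{\left(-23,y \right)} = \sqrt{-76 + 8} - 126 \left(-20\right) = \sqrt{-68} - -2520 = 2 i \sqrt{17} + 2520 = 2520 + 2 i \sqrt{17}$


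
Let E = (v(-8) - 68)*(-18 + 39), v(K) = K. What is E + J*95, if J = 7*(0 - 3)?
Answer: -3591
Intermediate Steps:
J = -21 (J = 7*(-3) = -21)
E = -1596 (E = (-8 - 68)*(-18 + 39) = -76*21 = -1596)
E + J*95 = -1596 - 21*95 = -1596 - 1995 = -3591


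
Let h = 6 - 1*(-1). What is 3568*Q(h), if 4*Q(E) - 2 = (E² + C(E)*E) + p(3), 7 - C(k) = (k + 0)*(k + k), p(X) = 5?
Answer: -518252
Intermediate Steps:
C(k) = 7 - 2*k² (C(k) = 7 - (k + 0)*(k + k) = 7 - k*2*k = 7 - 2*k²)
h = 7 (h = 6 + 1 = 7)
Q(E) = 7/4 + E²/4 + E*(7 - 2*E²)/4 (Q(E) = ½ + ((E² + (7 - 2*E²)*E) + 5)/4 = ½ + ((E² + E*(7 - 2*E²)) + 5)/4 = ½ + (5 + E² + E*(7 - 2*E²))/4 = ½ + (5/4 + E²/4 + E*(7 - 2*E²)/4) = 7/4 + E²/4 + E*(7 - 2*E²)/4)
3568*Q(h) = 3568*(7/4 + (¼)*7² - ¼*7*(-7 + 2*7²)) = 3568*(7/4 + (¼)*49 - ¼*7*(-7 + 2*49)) = 3568*(7/4 + 49/4 - ¼*7*(-7 + 98)) = 3568*(7/4 + 49/4 - ¼*7*91) = 3568*(7/4 + 49/4 - 637/4) = 3568*(-581/4) = -518252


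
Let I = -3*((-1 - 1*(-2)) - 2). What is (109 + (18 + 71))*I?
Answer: 594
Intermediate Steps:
I = 3 (I = -3*((-1 + 2) - 2) = -3*(1 - 2) = -3*(-1) = 3)
(109 + (18 + 71))*I = (109 + (18 + 71))*3 = (109 + 89)*3 = 198*3 = 594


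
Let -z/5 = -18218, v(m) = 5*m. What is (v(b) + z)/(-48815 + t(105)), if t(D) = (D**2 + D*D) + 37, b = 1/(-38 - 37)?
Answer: -1366349/400920 ≈ -3.4080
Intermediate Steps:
b = -1/75 (b = 1/(-75) = -1/75 ≈ -0.013333)
t(D) = 37 + 2*D**2 (t(D) = (D**2 + D**2) + 37 = 2*D**2 + 37 = 37 + 2*D**2)
z = 91090 (z = -5*(-18218) = 91090)
(v(b) + z)/(-48815 + t(105)) = (5*(-1/75) + 91090)/(-48815 + (37 + 2*105**2)) = (-1/15 + 91090)/(-48815 + (37 + 2*11025)) = 1366349/(15*(-48815 + (37 + 22050))) = 1366349/(15*(-48815 + 22087)) = (1366349/15)/(-26728) = (1366349/15)*(-1/26728) = -1366349/400920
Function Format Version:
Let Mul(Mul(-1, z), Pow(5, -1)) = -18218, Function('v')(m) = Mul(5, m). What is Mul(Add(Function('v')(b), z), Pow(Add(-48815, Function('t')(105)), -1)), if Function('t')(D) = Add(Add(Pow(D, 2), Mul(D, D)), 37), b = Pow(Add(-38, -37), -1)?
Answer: Rational(-1366349, 400920) ≈ -3.4080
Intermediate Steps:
b = Rational(-1, 75) (b = Pow(-75, -1) = Rational(-1, 75) ≈ -0.013333)
Function('t')(D) = Add(37, Mul(2, Pow(D, 2))) (Function('t')(D) = Add(Add(Pow(D, 2), Pow(D, 2)), 37) = Add(Mul(2, Pow(D, 2)), 37) = Add(37, Mul(2, Pow(D, 2))))
z = 91090 (z = Mul(-5, -18218) = 91090)
Mul(Add(Function('v')(b), z), Pow(Add(-48815, Function('t')(105)), -1)) = Mul(Add(Mul(5, Rational(-1, 75)), 91090), Pow(Add(-48815, Add(37, Mul(2, Pow(105, 2)))), -1)) = Mul(Add(Rational(-1, 15), 91090), Pow(Add(-48815, Add(37, Mul(2, 11025))), -1)) = Mul(Rational(1366349, 15), Pow(Add(-48815, Add(37, 22050)), -1)) = Mul(Rational(1366349, 15), Pow(Add(-48815, 22087), -1)) = Mul(Rational(1366349, 15), Pow(-26728, -1)) = Mul(Rational(1366349, 15), Rational(-1, 26728)) = Rational(-1366349, 400920)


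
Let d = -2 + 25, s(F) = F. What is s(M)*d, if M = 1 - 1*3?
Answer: -46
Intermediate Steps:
M = -2 (M = 1 - 3 = -2)
d = 23
s(M)*d = -2*23 = -46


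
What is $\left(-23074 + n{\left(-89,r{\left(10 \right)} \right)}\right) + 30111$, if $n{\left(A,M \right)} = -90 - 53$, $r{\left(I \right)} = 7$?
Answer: $6894$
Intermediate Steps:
$n{\left(A,M \right)} = -143$
$\left(-23074 + n{\left(-89,r{\left(10 \right)} \right)}\right) + 30111 = \left(-23074 - 143\right) + 30111 = -23217 + 30111 = 6894$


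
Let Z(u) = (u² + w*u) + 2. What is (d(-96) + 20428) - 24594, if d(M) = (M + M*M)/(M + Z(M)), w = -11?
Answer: -21196214/5089 ≈ -4165.1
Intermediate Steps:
Z(u) = 2 + u² - 11*u (Z(u) = (u² - 11*u) + 2 = 2 + u² - 11*u)
d(M) = (M + M²)/(2 + M² - 10*M) (d(M) = (M + M*M)/(M + (2 + M² - 11*M)) = (M + M²)/(2 + M² - 10*M))
(d(-96) + 20428) - 24594 = (-96*(1 - 96)/(2 + (-96)² - 10*(-96)) + 20428) - 24594 = (-96*(-95)/(2 + 9216 + 960) + 20428) - 24594 = (-96*(-95)/10178 + 20428) - 24594 = (-96*1/10178*(-95) + 20428) - 24594 = (4560/5089 + 20428) - 24594 = 103962652/5089 - 24594 = -21196214/5089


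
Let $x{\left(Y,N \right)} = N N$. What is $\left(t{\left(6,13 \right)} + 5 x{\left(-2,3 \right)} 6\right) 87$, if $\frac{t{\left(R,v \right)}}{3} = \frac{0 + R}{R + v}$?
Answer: $\frac{447876}{19} \approx 23572.0$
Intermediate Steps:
$x{\left(Y,N \right)} = N^{2}$
$t{\left(R,v \right)} = \frac{3 R}{R + v}$ ($t{\left(R,v \right)} = 3 \frac{0 + R}{R + v} = 3 \frac{R}{R + v} = \frac{3 R}{R + v}$)
$\left(t{\left(6,13 \right)} + 5 x{\left(-2,3 \right)} 6\right) 87 = \left(3 \cdot 6 \frac{1}{6 + 13} + 5 \cdot 3^{2} \cdot 6\right) 87 = \left(3 \cdot 6 \cdot \frac{1}{19} + 5 \cdot 9 \cdot 6\right) 87 = \left(3 \cdot 6 \cdot \frac{1}{19} + 45 \cdot 6\right) 87 = \left(\frac{18}{19} + 270\right) 87 = \frac{5148}{19} \cdot 87 = \frac{447876}{19}$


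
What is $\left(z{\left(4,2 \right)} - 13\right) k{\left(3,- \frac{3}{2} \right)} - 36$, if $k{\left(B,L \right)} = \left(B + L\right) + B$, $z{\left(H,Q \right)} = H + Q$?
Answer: $- \frac{135}{2} \approx -67.5$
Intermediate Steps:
$k{\left(B,L \right)} = L + 2 B$
$\left(z{\left(4,2 \right)} - 13\right) k{\left(3,- \frac{3}{2} \right)} - 36 = \left(\left(4 + 2\right) - 13\right) \left(- \frac{3}{2} + 2 \cdot 3\right) - 36 = \left(6 - 13\right) \left(\left(-3\right) \frac{1}{2} + 6\right) - 36 = - 7 \left(- \frac{3}{2} + 6\right) - 36 = \left(-7\right) \frac{9}{2} - 36 = - \frac{63}{2} - 36 = - \frac{135}{2}$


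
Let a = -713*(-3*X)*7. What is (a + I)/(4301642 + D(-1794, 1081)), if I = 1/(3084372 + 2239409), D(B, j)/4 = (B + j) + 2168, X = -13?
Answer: -518134323934/11465992176911 ≈ -0.045189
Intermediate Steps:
D(B, j) = 8672 + 4*B + 4*j (D(B, j) = 4*((B + j) + 2168) = 4*(2168 + B + j) = 8672 + 4*B + 4*j)
I = 1/5323781 ≈ 1.8784e-7
a = -194649 (a = -713*(-3*(-13))*7 = -27807*7 = -713*273 = -194649)
(a + I)/(4301642 + D(-1794, 1081)) = (-194649 + 1/5323781)/(4301642 + (8672 + 4*(-1794) + 4*1081)) = -1036268647868/(5323781*(4301642 + (8672 - 7176 + 4324))) = -1036268647868/(5323781*(4301642 + 5820)) = -1036268647868/5323781/4307462 = -1036268647868/5323781*1/4307462 = -518134323934/11465992176911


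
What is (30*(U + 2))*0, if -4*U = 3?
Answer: 0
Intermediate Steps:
U = -¾ (U = -¼*3 = -¾ ≈ -0.75000)
(30*(U + 2))*0 = (30*(-¾ + 2))*0 = (30*(5/4))*0 = (75/2)*0 = 0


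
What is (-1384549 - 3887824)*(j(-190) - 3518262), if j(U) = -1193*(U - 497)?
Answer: 14228400116283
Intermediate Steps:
j(U) = 592921 - 1193*U (j(U) = -1193*(-497 + U) = 592921 - 1193*U)
(-1384549 - 3887824)*(j(-190) - 3518262) = (-1384549 - 3887824)*((592921 - 1193*(-190)) - 3518262) = -5272373*((592921 + 226670) - 3518262) = -5272373*(819591 - 3518262) = -5272373*(-2698671) = 14228400116283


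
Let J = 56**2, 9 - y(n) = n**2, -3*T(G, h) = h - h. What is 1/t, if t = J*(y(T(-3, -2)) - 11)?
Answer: -1/6272 ≈ -0.00015944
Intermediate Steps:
T(G, h) = 0 (T(G, h) = -(h - h)/3 = -1/3*0 = 0)
y(n) = 9 - n**2
J = 3136
t = -6272 (t = 3136*((9 - 1*0**2) - 11) = 3136*((9 - 1*0) - 11) = 3136*((9 + 0) - 11) = 3136*(9 - 11) = 3136*(-2) = -6272)
1/t = 1/(-6272) = -1/6272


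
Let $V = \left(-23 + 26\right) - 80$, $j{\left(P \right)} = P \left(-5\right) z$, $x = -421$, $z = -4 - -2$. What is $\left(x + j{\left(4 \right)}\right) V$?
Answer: $29337$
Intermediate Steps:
$z = -2$ ($z = -4 + 2 = -2$)
$j{\left(P \right)} = 10 P$ ($j{\left(P \right)} = P \left(-5\right) \left(-2\right) = - 5 P \left(-2\right) = 10 P$)
$V = -77$ ($V = 3 - 80 = -77$)
$\left(x + j{\left(4 \right)}\right) V = \left(-421 + 10 \cdot 4\right) \left(-77\right) = \left(-421 + 40\right) \left(-77\right) = \left(-381\right) \left(-77\right) = 29337$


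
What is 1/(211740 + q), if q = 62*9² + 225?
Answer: 1/216987 ≈ 4.6086e-6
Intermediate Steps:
q = 5247 (q = 62*81 + 225 = 5022 + 225 = 5247)
1/(211740 + q) = 1/(211740 + 5247) = 1/216987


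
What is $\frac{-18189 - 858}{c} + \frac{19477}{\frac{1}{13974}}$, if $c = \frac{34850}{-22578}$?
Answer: $\frac{4742805116733}{17425} \approx 2.7218 \cdot 10^{8}$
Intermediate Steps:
$c = - \frac{17425}{11289}$ ($c = 34850 \left(- \frac{1}{22578}\right) = - \frac{17425}{11289} \approx -1.5435$)
$\frac{-18189 - 858}{c} + \frac{19477}{\frac{1}{13974}} = \frac{-18189 - 858}{- \frac{17425}{11289}} + \frac{19477}{\frac{1}{13974}} = \left(-18189 - 858\right) \left(- \frac{11289}{17425}\right) + 19477 \frac{1}{\frac{1}{13974}} = \left(-19047\right) \left(- \frac{11289}{17425}\right) + 19477 \cdot 13974 = \frac{215021583}{17425} + 272171598 = \frac{4742805116733}{17425}$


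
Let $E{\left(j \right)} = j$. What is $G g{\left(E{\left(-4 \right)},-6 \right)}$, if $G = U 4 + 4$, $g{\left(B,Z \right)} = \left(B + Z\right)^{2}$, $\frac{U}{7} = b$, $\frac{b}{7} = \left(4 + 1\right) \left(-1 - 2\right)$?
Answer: $-293600$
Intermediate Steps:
$b = -105$ ($b = 7 \left(4 + 1\right) \left(-1 - 2\right) = 7 \cdot 5 \left(-3\right) = 7 \left(-15\right) = -105$)
$U = -735$ ($U = 7 \left(-105\right) = -735$)
$G = -2936$ ($G = \left(-735\right) 4 + 4 = -2940 + 4 = -2936$)
$G g{\left(E{\left(-4 \right)},-6 \right)} = - 2936 \left(-4 - 6\right)^{2} = - 2936 \left(-10\right)^{2} = \left(-2936\right) 100 = -293600$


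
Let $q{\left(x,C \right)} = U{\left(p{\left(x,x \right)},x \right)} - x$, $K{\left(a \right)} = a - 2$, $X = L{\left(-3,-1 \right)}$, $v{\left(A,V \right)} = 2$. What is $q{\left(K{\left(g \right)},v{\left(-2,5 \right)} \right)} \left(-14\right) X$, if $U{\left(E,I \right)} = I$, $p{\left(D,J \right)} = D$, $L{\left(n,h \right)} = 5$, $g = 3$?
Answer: $0$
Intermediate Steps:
$X = 5$
$K{\left(a \right)} = -2 + a$
$q{\left(x,C \right)} = 0$ ($q{\left(x,C \right)} = x - x = 0$)
$q{\left(K{\left(g \right)},v{\left(-2,5 \right)} \right)} \left(-14\right) X = 0 \left(-14\right) 5 = 0 \cdot 5 = 0$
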